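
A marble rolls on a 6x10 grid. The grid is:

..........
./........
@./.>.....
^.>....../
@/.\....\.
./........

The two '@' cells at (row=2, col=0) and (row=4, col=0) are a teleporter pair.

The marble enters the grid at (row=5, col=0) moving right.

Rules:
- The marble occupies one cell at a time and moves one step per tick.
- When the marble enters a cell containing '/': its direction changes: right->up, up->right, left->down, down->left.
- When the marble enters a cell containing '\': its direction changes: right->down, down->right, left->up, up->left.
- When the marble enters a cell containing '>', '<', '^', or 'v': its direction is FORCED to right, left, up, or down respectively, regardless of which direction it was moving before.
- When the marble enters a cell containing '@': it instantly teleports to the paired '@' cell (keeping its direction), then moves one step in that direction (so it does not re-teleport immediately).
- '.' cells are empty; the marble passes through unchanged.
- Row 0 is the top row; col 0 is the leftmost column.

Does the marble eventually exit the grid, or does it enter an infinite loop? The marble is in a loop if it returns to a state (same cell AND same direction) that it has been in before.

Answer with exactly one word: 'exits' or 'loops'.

Answer: exits

Derivation:
Step 1: enter (5,0), '.' pass, move right to (5,1)
Step 2: enter (5,1), '/' deflects right->up, move up to (4,1)
Step 3: enter (4,1), '/' deflects up->right, move right to (4,2)
Step 4: enter (4,2), '.' pass, move right to (4,3)
Step 5: enter (4,3), '\' deflects right->down, move down to (5,3)
Step 6: enter (5,3), '.' pass, move down to (6,3)
Step 7: at (6,3) — EXIT via bottom edge, pos 3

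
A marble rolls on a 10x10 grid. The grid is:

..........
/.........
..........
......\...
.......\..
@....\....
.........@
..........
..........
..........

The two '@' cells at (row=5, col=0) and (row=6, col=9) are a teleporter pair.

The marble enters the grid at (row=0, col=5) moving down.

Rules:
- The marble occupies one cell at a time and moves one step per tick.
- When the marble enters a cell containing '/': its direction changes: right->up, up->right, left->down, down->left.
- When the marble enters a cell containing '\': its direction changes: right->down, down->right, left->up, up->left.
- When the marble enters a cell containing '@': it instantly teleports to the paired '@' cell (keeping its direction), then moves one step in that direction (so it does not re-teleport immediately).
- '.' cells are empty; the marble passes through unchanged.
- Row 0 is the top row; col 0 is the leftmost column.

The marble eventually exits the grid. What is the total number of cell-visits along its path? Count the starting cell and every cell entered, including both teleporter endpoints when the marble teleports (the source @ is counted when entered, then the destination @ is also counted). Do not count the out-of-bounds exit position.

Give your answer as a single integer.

Answer: 10

Derivation:
Step 1: enter (0,5), '.' pass, move down to (1,5)
Step 2: enter (1,5), '.' pass, move down to (2,5)
Step 3: enter (2,5), '.' pass, move down to (3,5)
Step 4: enter (3,5), '.' pass, move down to (4,5)
Step 5: enter (4,5), '.' pass, move down to (5,5)
Step 6: enter (5,5), '\' deflects down->right, move right to (5,6)
Step 7: enter (5,6), '.' pass, move right to (5,7)
Step 8: enter (5,7), '.' pass, move right to (5,8)
Step 9: enter (5,8), '.' pass, move right to (5,9)
Step 10: enter (5,9), '.' pass, move right to (5,10)
Step 11: at (5,10) — EXIT via right edge, pos 5
Path length (cell visits): 10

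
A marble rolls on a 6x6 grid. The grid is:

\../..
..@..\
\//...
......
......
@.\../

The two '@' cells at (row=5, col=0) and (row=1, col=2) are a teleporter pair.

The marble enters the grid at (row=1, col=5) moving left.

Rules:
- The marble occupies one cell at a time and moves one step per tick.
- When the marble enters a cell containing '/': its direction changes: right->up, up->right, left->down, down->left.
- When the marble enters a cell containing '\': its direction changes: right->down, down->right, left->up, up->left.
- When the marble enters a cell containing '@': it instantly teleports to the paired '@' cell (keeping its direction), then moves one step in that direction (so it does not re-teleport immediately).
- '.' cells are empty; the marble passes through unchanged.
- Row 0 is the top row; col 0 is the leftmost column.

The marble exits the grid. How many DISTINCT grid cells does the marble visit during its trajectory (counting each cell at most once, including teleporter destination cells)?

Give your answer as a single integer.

Step 1: enter (1,5), '\' deflects left->up, move up to (0,5)
Step 2: enter (0,5), '.' pass, move up to (-1,5)
Step 3: at (-1,5) — EXIT via top edge, pos 5
Distinct cells visited: 2 (path length 2)

Answer: 2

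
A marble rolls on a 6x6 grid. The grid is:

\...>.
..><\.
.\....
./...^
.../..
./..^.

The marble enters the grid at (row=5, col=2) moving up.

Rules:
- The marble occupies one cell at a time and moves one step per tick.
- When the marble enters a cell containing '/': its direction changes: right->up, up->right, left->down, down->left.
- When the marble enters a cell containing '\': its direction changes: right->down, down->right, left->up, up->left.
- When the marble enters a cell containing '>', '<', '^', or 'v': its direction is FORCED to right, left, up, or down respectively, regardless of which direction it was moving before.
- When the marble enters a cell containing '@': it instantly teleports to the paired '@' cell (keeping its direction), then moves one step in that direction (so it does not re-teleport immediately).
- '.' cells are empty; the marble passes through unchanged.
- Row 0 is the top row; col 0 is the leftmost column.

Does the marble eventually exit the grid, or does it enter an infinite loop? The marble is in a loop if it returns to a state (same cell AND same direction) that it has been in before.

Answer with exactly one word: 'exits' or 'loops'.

Step 1: enter (5,2), '.' pass, move up to (4,2)
Step 2: enter (4,2), '.' pass, move up to (3,2)
Step 3: enter (3,2), '.' pass, move up to (2,2)
Step 4: enter (2,2), '.' pass, move up to (1,2)
Step 5: enter (1,2), '>' forces up->right, move right to (1,3)
Step 6: enter (1,3), '<' forces right->left, move left to (1,2)
Step 7: enter (1,2), '>' forces left->right, move right to (1,3)
Step 8: at (1,3) dir=right — LOOP DETECTED (seen before)

Answer: loops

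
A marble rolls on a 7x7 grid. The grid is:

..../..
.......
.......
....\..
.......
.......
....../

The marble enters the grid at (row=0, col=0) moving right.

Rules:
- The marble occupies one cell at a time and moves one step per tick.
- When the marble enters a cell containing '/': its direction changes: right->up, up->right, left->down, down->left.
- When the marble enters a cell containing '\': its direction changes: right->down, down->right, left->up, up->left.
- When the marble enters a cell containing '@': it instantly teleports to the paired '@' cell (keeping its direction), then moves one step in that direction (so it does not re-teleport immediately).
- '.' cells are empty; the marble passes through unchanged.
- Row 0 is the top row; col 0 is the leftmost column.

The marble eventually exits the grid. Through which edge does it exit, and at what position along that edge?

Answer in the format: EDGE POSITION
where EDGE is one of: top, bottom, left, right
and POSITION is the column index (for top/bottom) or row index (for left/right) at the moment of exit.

Step 1: enter (0,0), '.' pass, move right to (0,1)
Step 2: enter (0,1), '.' pass, move right to (0,2)
Step 3: enter (0,2), '.' pass, move right to (0,3)
Step 4: enter (0,3), '.' pass, move right to (0,4)
Step 5: enter (0,4), '/' deflects right->up, move up to (-1,4)
Step 6: at (-1,4) — EXIT via top edge, pos 4

Answer: top 4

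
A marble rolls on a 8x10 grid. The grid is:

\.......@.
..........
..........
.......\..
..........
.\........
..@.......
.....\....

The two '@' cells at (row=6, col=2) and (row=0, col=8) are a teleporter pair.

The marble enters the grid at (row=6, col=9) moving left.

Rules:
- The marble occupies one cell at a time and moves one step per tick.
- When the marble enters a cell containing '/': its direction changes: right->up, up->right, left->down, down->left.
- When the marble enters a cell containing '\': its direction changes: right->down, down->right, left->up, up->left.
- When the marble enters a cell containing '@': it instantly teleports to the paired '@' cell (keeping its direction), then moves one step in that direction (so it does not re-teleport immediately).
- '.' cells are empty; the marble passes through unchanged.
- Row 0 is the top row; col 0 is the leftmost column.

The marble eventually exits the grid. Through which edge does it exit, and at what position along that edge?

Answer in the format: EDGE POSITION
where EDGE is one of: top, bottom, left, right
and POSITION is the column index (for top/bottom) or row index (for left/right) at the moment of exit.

Step 1: enter (6,9), '.' pass, move left to (6,8)
Step 2: enter (6,8), '.' pass, move left to (6,7)
Step 3: enter (6,7), '.' pass, move left to (6,6)
Step 4: enter (6,6), '.' pass, move left to (6,5)
Step 5: enter (6,5), '.' pass, move left to (6,4)
Step 6: enter (6,4), '.' pass, move left to (6,3)
Step 7: enter (6,3), '.' pass, move left to (6,2)
Step 8: enter (6,2), '@' teleport (6,2)->(0,8), also enter (0,8), move left to (0,7)
Step 9: enter (0,7), '.' pass, move left to (0,6)
Step 10: enter (0,6), '.' pass, move left to (0,5)
Step 11: enter (0,5), '.' pass, move left to (0,4)
Step 12: enter (0,4), '.' pass, move left to (0,3)
Step 13: enter (0,3), '.' pass, move left to (0,2)
Step 14: enter (0,2), '.' pass, move left to (0,1)
Step 15: enter (0,1), '.' pass, move left to (0,0)
Step 16: enter (0,0), '\' deflects left->up, move up to (-1,0)
Step 17: at (-1,0) — EXIT via top edge, pos 0

Answer: top 0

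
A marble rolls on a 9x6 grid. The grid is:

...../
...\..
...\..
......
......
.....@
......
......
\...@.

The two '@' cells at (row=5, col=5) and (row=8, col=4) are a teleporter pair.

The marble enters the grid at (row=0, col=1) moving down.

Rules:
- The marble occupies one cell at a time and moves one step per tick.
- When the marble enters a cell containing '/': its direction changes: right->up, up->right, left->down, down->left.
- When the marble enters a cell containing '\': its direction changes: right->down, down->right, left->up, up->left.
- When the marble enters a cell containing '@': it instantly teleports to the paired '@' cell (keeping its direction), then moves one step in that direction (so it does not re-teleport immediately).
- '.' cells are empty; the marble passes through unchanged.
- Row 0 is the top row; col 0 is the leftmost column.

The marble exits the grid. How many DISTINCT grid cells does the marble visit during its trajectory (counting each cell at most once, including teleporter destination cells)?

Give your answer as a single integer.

Step 1: enter (0,1), '.' pass, move down to (1,1)
Step 2: enter (1,1), '.' pass, move down to (2,1)
Step 3: enter (2,1), '.' pass, move down to (3,1)
Step 4: enter (3,1), '.' pass, move down to (4,1)
Step 5: enter (4,1), '.' pass, move down to (5,1)
Step 6: enter (5,1), '.' pass, move down to (6,1)
Step 7: enter (6,1), '.' pass, move down to (7,1)
Step 8: enter (7,1), '.' pass, move down to (8,1)
Step 9: enter (8,1), '.' pass, move down to (9,1)
Step 10: at (9,1) — EXIT via bottom edge, pos 1
Distinct cells visited: 9 (path length 9)

Answer: 9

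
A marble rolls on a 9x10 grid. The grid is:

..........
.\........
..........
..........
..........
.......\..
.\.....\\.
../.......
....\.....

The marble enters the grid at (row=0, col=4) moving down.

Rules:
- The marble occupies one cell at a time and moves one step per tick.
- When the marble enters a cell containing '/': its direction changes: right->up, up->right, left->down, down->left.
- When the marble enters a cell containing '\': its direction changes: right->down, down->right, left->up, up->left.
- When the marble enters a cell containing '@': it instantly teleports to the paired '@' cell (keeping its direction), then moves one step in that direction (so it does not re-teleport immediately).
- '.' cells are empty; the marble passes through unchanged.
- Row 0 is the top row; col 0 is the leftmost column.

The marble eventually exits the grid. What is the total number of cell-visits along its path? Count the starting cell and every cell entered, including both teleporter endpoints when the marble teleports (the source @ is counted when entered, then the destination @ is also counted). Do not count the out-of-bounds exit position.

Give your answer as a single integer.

Answer: 14

Derivation:
Step 1: enter (0,4), '.' pass, move down to (1,4)
Step 2: enter (1,4), '.' pass, move down to (2,4)
Step 3: enter (2,4), '.' pass, move down to (3,4)
Step 4: enter (3,4), '.' pass, move down to (4,4)
Step 5: enter (4,4), '.' pass, move down to (5,4)
Step 6: enter (5,4), '.' pass, move down to (6,4)
Step 7: enter (6,4), '.' pass, move down to (7,4)
Step 8: enter (7,4), '.' pass, move down to (8,4)
Step 9: enter (8,4), '\' deflects down->right, move right to (8,5)
Step 10: enter (8,5), '.' pass, move right to (8,6)
Step 11: enter (8,6), '.' pass, move right to (8,7)
Step 12: enter (8,7), '.' pass, move right to (8,8)
Step 13: enter (8,8), '.' pass, move right to (8,9)
Step 14: enter (8,9), '.' pass, move right to (8,10)
Step 15: at (8,10) — EXIT via right edge, pos 8
Path length (cell visits): 14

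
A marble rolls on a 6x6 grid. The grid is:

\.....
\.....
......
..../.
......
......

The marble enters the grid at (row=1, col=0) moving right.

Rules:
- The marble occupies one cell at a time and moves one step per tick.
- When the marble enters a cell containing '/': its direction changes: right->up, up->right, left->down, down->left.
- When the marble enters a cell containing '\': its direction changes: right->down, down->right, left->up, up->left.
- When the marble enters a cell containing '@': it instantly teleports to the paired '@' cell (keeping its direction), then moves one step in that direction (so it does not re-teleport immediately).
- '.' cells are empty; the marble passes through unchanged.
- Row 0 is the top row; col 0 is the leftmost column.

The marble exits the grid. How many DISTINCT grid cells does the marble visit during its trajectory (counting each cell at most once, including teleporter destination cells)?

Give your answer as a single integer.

Answer: 5

Derivation:
Step 1: enter (1,0), '\' deflects right->down, move down to (2,0)
Step 2: enter (2,0), '.' pass, move down to (3,0)
Step 3: enter (3,0), '.' pass, move down to (4,0)
Step 4: enter (4,0), '.' pass, move down to (5,0)
Step 5: enter (5,0), '.' pass, move down to (6,0)
Step 6: at (6,0) — EXIT via bottom edge, pos 0
Distinct cells visited: 5 (path length 5)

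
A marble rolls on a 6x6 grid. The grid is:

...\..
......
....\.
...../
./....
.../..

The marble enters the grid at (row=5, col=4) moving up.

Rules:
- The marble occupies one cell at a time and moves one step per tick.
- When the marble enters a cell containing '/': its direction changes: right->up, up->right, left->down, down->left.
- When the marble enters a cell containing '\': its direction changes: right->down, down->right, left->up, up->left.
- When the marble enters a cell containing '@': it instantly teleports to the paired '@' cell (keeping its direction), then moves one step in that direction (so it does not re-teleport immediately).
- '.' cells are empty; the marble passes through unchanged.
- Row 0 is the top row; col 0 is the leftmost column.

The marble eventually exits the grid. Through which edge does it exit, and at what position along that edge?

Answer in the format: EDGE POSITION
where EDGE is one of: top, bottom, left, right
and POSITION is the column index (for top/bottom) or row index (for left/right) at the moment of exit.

Step 1: enter (5,4), '.' pass, move up to (4,4)
Step 2: enter (4,4), '.' pass, move up to (3,4)
Step 3: enter (3,4), '.' pass, move up to (2,4)
Step 4: enter (2,4), '\' deflects up->left, move left to (2,3)
Step 5: enter (2,3), '.' pass, move left to (2,2)
Step 6: enter (2,2), '.' pass, move left to (2,1)
Step 7: enter (2,1), '.' pass, move left to (2,0)
Step 8: enter (2,0), '.' pass, move left to (2,-1)
Step 9: at (2,-1) — EXIT via left edge, pos 2

Answer: left 2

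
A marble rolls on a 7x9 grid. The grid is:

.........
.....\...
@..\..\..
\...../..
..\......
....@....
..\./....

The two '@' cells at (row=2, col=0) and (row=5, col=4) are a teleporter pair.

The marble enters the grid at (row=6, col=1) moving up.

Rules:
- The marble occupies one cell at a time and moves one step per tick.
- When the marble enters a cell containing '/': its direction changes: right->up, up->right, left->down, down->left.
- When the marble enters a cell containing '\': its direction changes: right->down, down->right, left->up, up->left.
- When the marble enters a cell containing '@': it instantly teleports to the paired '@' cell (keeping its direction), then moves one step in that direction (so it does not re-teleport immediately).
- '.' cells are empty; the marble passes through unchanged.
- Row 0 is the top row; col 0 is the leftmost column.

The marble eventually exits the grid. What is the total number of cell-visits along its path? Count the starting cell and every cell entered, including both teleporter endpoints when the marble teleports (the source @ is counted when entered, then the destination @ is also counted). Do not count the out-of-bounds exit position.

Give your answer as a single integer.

Answer: 7

Derivation:
Step 1: enter (6,1), '.' pass, move up to (5,1)
Step 2: enter (5,1), '.' pass, move up to (4,1)
Step 3: enter (4,1), '.' pass, move up to (3,1)
Step 4: enter (3,1), '.' pass, move up to (2,1)
Step 5: enter (2,1), '.' pass, move up to (1,1)
Step 6: enter (1,1), '.' pass, move up to (0,1)
Step 7: enter (0,1), '.' pass, move up to (-1,1)
Step 8: at (-1,1) — EXIT via top edge, pos 1
Path length (cell visits): 7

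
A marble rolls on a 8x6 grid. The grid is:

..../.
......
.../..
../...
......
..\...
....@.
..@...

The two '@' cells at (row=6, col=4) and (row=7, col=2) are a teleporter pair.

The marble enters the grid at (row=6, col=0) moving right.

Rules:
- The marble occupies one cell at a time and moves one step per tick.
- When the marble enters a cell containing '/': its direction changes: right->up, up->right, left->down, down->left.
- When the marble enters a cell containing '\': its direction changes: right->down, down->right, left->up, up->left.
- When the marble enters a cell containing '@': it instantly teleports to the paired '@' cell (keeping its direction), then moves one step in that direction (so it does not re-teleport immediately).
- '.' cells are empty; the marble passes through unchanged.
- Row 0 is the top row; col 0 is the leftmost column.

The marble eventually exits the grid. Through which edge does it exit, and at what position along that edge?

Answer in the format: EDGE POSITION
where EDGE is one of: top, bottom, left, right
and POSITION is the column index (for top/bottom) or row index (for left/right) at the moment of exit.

Step 1: enter (6,0), '.' pass, move right to (6,1)
Step 2: enter (6,1), '.' pass, move right to (6,2)
Step 3: enter (6,2), '.' pass, move right to (6,3)
Step 4: enter (6,3), '.' pass, move right to (6,4)
Step 5: enter (6,4), '@' teleport (6,4)->(7,2), also enter (7,2), move right to (7,3)
Step 6: enter (7,3), '.' pass, move right to (7,4)
Step 7: enter (7,4), '.' pass, move right to (7,5)
Step 8: enter (7,5), '.' pass, move right to (7,6)
Step 9: at (7,6) — EXIT via right edge, pos 7

Answer: right 7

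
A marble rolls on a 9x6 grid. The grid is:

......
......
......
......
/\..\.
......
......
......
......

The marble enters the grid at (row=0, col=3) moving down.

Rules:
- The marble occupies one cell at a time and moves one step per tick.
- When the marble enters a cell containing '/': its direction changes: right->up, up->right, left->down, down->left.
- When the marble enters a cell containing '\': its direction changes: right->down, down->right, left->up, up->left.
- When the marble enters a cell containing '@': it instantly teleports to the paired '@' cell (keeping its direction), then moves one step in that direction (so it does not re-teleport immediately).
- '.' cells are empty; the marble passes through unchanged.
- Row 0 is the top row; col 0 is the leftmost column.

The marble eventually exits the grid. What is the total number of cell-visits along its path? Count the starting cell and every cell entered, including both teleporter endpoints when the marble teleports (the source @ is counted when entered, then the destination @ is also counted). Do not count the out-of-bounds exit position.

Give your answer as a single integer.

Step 1: enter (0,3), '.' pass, move down to (1,3)
Step 2: enter (1,3), '.' pass, move down to (2,3)
Step 3: enter (2,3), '.' pass, move down to (3,3)
Step 4: enter (3,3), '.' pass, move down to (4,3)
Step 5: enter (4,3), '.' pass, move down to (5,3)
Step 6: enter (5,3), '.' pass, move down to (6,3)
Step 7: enter (6,3), '.' pass, move down to (7,3)
Step 8: enter (7,3), '.' pass, move down to (8,3)
Step 9: enter (8,3), '.' pass, move down to (9,3)
Step 10: at (9,3) — EXIT via bottom edge, pos 3
Path length (cell visits): 9

Answer: 9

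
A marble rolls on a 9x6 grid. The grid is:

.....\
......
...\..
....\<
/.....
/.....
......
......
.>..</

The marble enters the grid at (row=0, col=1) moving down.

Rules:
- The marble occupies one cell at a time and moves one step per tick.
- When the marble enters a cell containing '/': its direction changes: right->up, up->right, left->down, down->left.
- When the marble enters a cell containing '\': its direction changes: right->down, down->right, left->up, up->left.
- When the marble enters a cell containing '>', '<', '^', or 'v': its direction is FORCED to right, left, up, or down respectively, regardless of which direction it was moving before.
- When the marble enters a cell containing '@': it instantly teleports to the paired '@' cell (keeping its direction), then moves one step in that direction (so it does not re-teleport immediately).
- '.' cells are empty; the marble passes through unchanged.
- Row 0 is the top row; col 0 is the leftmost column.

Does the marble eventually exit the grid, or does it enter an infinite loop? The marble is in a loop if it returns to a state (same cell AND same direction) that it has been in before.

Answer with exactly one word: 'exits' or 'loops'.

Step 1: enter (0,1), '.' pass, move down to (1,1)
Step 2: enter (1,1), '.' pass, move down to (2,1)
Step 3: enter (2,1), '.' pass, move down to (3,1)
Step 4: enter (3,1), '.' pass, move down to (4,1)
Step 5: enter (4,1), '.' pass, move down to (5,1)
Step 6: enter (5,1), '.' pass, move down to (6,1)
Step 7: enter (6,1), '.' pass, move down to (7,1)
Step 8: enter (7,1), '.' pass, move down to (8,1)
Step 9: enter (8,1), '>' forces down->right, move right to (8,2)
Step 10: enter (8,2), '.' pass, move right to (8,3)
Step 11: enter (8,3), '.' pass, move right to (8,4)
Step 12: enter (8,4), '<' forces right->left, move left to (8,3)
Step 13: enter (8,3), '.' pass, move left to (8,2)
Step 14: enter (8,2), '.' pass, move left to (8,1)
Step 15: enter (8,1), '>' forces left->right, move right to (8,2)
Step 16: at (8,2) dir=right — LOOP DETECTED (seen before)

Answer: loops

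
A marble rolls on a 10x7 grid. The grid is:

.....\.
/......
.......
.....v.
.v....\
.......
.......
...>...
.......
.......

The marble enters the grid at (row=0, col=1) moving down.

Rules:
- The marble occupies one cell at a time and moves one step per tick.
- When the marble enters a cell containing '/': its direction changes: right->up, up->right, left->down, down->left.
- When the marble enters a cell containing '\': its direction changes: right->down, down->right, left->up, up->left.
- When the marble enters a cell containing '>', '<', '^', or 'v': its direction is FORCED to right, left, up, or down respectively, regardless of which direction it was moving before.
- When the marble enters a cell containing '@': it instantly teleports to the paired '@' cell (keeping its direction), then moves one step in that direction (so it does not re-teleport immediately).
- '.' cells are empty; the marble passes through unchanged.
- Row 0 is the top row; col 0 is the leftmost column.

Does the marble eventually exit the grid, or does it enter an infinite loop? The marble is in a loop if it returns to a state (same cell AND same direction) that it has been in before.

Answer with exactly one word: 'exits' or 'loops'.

Step 1: enter (0,1), '.' pass, move down to (1,1)
Step 2: enter (1,1), '.' pass, move down to (2,1)
Step 3: enter (2,1), '.' pass, move down to (3,1)
Step 4: enter (3,1), '.' pass, move down to (4,1)
Step 5: enter (4,1), 'v' forces down->down, move down to (5,1)
Step 6: enter (5,1), '.' pass, move down to (6,1)
Step 7: enter (6,1), '.' pass, move down to (7,1)
Step 8: enter (7,1), '.' pass, move down to (8,1)
Step 9: enter (8,1), '.' pass, move down to (9,1)
Step 10: enter (9,1), '.' pass, move down to (10,1)
Step 11: at (10,1) — EXIT via bottom edge, pos 1

Answer: exits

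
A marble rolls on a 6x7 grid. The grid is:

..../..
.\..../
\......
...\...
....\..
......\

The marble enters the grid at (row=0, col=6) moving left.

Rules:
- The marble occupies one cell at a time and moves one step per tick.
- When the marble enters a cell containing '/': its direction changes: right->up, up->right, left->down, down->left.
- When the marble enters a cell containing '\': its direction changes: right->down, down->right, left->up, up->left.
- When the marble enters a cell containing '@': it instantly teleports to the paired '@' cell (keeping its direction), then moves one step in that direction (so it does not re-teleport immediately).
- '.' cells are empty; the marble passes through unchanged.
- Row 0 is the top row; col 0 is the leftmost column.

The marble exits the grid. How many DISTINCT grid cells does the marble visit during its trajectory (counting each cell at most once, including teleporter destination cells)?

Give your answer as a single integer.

Step 1: enter (0,6), '.' pass, move left to (0,5)
Step 2: enter (0,5), '.' pass, move left to (0,4)
Step 3: enter (0,4), '/' deflects left->down, move down to (1,4)
Step 4: enter (1,4), '.' pass, move down to (2,4)
Step 5: enter (2,4), '.' pass, move down to (3,4)
Step 6: enter (3,4), '.' pass, move down to (4,4)
Step 7: enter (4,4), '\' deflects down->right, move right to (4,5)
Step 8: enter (4,5), '.' pass, move right to (4,6)
Step 9: enter (4,6), '.' pass, move right to (4,7)
Step 10: at (4,7) — EXIT via right edge, pos 4
Distinct cells visited: 9 (path length 9)

Answer: 9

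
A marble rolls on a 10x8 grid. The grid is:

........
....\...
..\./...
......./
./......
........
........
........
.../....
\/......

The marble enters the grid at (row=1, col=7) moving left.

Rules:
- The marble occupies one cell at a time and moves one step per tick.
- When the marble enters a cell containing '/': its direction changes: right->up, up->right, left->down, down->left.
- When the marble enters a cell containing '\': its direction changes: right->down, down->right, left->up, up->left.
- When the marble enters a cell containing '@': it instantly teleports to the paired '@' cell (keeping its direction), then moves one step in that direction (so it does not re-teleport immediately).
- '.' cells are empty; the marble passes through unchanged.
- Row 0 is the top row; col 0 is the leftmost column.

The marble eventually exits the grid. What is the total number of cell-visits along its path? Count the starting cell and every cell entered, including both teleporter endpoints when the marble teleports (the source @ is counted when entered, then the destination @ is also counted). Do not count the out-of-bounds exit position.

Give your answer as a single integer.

Answer: 5

Derivation:
Step 1: enter (1,7), '.' pass, move left to (1,6)
Step 2: enter (1,6), '.' pass, move left to (1,5)
Step 3: enter (1,5), '.' pass, move left to (1,4)
Step 4: enter (1,4), '\' deflects left->up, move up to (0,4)
Step 5: enter (0,4), '.' pass, move up to (-1,4)
Step 6: at (-1,4) — EXIT via top edge, pos 4
Path length (cell visits): 5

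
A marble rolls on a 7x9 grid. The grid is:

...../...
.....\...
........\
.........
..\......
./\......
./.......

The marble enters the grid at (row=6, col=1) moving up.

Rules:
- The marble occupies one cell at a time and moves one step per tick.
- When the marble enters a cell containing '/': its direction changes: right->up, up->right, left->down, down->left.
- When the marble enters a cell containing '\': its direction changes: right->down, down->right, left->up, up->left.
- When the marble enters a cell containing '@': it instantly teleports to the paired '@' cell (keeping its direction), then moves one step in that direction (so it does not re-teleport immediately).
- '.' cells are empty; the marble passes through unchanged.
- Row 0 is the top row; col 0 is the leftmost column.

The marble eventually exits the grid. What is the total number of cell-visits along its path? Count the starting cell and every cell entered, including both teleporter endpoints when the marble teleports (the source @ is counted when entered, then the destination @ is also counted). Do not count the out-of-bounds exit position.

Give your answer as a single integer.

Step 1: enter (6,1), '/' deflects up->right, move right to (6,2)
Step 2: enter (6,2), '.' pass, move right to (6,3)
Step 3: enter (6,3), '.' pass, move right to (6,4)
Step 4: enter (6,4), '.' pass, move right to (6,5)
Step 5: enter (6,5), '.' pass, move right to (6,6)
Step 6: enter (6,6), '.' pass, move right to (6,7)
Step 7: enter (6,7), '.' pass, move right to (6,8)
Step 8: enter (6,8), '.' pass, move right to (6,9)
Step 9: at (6,9) — EXIT via right edge, pos 6
Path length (cell visits): 8

Answer: 8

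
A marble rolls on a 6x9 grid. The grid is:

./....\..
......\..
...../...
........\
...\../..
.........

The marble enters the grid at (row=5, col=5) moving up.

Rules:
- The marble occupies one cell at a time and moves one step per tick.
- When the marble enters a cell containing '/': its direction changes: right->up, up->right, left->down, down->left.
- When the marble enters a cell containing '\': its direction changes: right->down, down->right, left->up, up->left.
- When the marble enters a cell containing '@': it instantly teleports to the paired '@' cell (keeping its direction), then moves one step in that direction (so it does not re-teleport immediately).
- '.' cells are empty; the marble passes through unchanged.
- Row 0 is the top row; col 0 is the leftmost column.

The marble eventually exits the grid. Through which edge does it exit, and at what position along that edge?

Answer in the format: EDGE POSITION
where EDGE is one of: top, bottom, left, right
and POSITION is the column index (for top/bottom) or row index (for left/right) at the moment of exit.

Step 1: enter (5,5), '.' pass, move up to (4,5)
Step 2: enter (4,5), '.' pass, move up to (3,5)
Step 3: enter (3,5), '.' pass, move up to (2,5)
Step 4: enter (2,5), '/' deflects up->right, move right to (2,6)
Step 5: enter (2,6), '.' pass, move right to (2,7)
Step 6: enter (2,7), '.' pass, move right to (2,8)
Step 7: enter (2,8), '.' pass, move right to (2,9)
Step 8: at (2,9) — EXIT via right edge, pos 2

Answer: right 2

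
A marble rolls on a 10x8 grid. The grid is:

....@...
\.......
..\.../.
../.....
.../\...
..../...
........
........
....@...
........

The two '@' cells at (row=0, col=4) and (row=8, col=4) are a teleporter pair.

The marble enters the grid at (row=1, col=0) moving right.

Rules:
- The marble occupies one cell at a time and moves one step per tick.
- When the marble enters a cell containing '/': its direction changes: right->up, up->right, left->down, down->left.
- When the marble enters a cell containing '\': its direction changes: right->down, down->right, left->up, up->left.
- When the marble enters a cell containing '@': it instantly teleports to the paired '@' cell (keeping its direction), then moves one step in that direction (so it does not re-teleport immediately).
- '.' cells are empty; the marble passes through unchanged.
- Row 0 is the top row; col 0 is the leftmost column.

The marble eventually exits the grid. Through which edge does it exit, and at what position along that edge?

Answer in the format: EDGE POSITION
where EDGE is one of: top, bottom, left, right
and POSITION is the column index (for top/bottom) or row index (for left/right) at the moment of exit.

Answer: bottom 0

Derivation:
Step 1: enter (1,0), '\' deflects right->down, move down to (2,0)
Step 2: enter (2,0), '.' pass, move down to (3,0)
Step 3: enter (3,0), '.' pass, move down to (4,0)
Step 4: enter (4,0), '.' pass, move down to (5,0)
Step 5: enter (5,0), '.' pass, move down to (6,0)
Step 6: enter (6,0), '.' pass, move down to (7,0)
Step 7: enter (7,0), '.' pass, move down to (8,0)
Step 8: enter (8,0), '.' pass, move down to (9,0)
Step 9: enter (9,0), '.' pass, move down to (10,0)
Step 10: at (10,0) — EXIT via bottom edge, pos 0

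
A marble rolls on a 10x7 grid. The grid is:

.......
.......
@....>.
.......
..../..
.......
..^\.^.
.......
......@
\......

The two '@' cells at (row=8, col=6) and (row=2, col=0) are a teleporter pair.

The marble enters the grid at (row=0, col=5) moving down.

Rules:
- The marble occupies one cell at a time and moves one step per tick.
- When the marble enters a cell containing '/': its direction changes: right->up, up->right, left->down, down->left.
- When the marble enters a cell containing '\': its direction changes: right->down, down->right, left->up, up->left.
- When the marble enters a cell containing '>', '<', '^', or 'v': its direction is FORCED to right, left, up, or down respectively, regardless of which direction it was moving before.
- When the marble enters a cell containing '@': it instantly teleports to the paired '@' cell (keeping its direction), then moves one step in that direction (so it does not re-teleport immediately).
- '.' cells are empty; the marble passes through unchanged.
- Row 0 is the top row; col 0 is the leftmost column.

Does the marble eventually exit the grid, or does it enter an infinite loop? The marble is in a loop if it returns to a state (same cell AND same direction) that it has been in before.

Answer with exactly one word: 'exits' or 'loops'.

Answer: exits

Derivation:
Step 1: enter (0,5), '.' pass, move down to (1,5)
Step 2: enter (1,5), '.' pass, move down to (2,5)
Step 3: enter (2,5), '>' forces down->right, move right to (2,6)
Step 4: enter (2,6), '.' pass, move right to (2,7)
Step 5: at (2,7) — EXIT via right edge, pos 2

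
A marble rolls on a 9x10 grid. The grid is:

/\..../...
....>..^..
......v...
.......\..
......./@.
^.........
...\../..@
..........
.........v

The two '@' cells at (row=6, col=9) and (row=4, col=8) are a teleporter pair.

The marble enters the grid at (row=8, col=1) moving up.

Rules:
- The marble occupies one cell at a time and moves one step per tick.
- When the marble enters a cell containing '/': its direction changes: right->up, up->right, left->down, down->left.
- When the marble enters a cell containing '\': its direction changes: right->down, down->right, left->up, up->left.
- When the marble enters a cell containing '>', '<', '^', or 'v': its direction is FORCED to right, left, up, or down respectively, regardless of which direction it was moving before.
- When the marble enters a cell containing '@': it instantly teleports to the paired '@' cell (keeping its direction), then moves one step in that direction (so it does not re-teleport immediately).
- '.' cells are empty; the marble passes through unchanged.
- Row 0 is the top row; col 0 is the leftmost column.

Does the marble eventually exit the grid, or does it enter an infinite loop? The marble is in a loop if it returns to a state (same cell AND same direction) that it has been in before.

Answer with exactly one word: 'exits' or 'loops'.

Step 1: enter (8,1), '.' pass, move up to (7,1)
Step 2: enter (7,1), '.' pass, move up to (6,1)
Step 3: enter (6,1), '.' pass, move up to (5,1)
Step 4: enter (5,1), '.' pass, move up to (4,1)
Step 5: enter (4,1), '.' pass, move up to (3,1)
Step 6: enter (3,1), '.' pass, move up to (2,1)
Step 7: enter (2,1), '.' pass, move up to (1,1)
Step 8: enter (1,1), '.' pass, move up to (0,1)
Step 9: enter (0,1), '\' deflects up->left, move left to (0,0)
Step 10: enter (0,0), '/' deflects left->down, move down to (1,0)
Step 11: enter (1,0), '.' pass, move down to (2,0)
Step 12: enter (2,0), '.' pass, move down to (3,0)
Step 13: enter (3,0), '.' pass, move down to (4,0)
Step 14: enter (4,0), '.' pass, move down to (5,0)
Step 15: enter (5,0), '^' forces down->up, move up to (4,0)
Step 16: enter (4,0), '.' pass, move up to (3,0)
Step 17: enter (3,0), '.' pass, move up to (2,0)
Step 18: enter (2,0), '.' pass, move up to (1,0)
Step 19: enter (1,0), '.' pass, move up to (0,0)
Step 20: enter (0,0), '/' deflects up->right, move right to (0,1)
Step 21: enter (0,1), '\' deflects right->down, move down to (1,1)
Step 22: enter (1,1), '.' pass, move down to (2,1)
Step 23: enter (2,1), '.' pass, move down to (3,1)
Step 24: enter (3,1), '.' pass, move down to (4,1)
Step 25: enter (4,1), '.' pass, move down to (5,1)
Step 26: enter (5,1), '.' pass, move down to (6,1)
Step 27: enter (6,1), '.' pass, move down to (7,1)
Step 28: enter (7,1), '.' pass, move down to (8,1)
Step 29: enter (8,1), '.' pass, move down to (9,1)
Step 30: at (9,1) — EXIT via bottom edge, pos 1

Answer: exits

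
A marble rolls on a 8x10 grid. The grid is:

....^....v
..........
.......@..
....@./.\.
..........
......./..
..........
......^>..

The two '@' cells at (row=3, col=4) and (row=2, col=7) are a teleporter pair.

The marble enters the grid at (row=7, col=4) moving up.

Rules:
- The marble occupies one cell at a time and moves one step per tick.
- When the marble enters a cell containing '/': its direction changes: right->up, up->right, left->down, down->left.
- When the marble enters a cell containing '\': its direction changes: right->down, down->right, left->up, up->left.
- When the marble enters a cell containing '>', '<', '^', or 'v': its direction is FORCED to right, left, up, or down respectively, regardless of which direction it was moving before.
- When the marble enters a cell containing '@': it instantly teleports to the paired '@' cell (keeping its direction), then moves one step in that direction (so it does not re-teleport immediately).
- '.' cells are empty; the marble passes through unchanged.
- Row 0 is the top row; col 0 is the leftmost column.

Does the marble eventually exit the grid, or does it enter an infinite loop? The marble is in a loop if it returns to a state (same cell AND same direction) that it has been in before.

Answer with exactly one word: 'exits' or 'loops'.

Answer: exits

Derivation:
Step 1: enter (7,4), '.' pass, move up to (6,4)
Step 2: enter (6,4), '.' pass, move up to (5,4)
Step 3: enter (5,4), '.' pass, move up to (4,4)
Step 4: enter (4,4), '.' pass, move up to (3,4)
Step 5: enter (3,4), '@' teleport (3,4)->(2,7), also enter (2,7), move up to (1,7)
Step 6: enter (1,7), '.' pass, move up to (0,7)
Step 7: enter (0,7), '.' pass, move up to (-1,7)
Step 8: at (-1,7) — EXIT via top edge, pos 7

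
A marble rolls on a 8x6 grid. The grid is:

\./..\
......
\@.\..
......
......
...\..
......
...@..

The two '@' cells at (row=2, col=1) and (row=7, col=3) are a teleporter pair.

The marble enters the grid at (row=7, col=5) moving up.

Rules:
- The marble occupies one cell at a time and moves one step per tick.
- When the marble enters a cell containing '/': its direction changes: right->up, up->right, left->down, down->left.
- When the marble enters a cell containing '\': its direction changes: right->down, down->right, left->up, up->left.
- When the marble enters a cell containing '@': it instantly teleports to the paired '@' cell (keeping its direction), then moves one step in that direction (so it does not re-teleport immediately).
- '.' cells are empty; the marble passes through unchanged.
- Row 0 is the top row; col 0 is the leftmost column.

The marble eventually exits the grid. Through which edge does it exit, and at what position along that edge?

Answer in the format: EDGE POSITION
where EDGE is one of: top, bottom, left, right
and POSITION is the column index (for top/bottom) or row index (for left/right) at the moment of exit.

Answer: bottom 2

Derivation:
Step 1: enter (7,5), '.' pass, move up to (6,5)
Step 2: enter (6,5), '.' pass, move up to (5,5)
Step 3: enter (5,5), '.' pass, move up to (4,5)
Step 4: enter (4,5), '.' pass, move up to (3,5)
Step 5: enter (3,5), '.' pass, move up to (2,5)
Step 6: enter (2,5), '.' pass, move up to (1,5)
Step 7: enter (1,5), '.' pass, move up to (0,5)
Step 8: enter (0,5), '\' deflects up->left, move left to (0,4)
Step 9: enter (0,4), '.' pass, move left to (0,3)
Step 10: enter (0,3), '.' pass, move left to (0,2)
Step 11: enter (0,2), '/' deflects left->down, move down to (1,2)
Step 12: enter (1,2), '.' pass, move down to (2,2)
Step 13: enter (2,2), '.' pass, move down to (3,2)
Step 14: enter (3,2), '.' pass, move down to (4,2)
Step 15: enter (4,2), '.' pass, move down to (5,2)
Step 16: enter (5,2), '.' pass, move down to (6,2)
Step 17: enter (6,2), '.' pass, move down to (7,2)
Step 18: enter (7,2), '.' pass, move down to (8,2)
Step 19: at (8,2) — EXIT via bottom edge, pos 2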